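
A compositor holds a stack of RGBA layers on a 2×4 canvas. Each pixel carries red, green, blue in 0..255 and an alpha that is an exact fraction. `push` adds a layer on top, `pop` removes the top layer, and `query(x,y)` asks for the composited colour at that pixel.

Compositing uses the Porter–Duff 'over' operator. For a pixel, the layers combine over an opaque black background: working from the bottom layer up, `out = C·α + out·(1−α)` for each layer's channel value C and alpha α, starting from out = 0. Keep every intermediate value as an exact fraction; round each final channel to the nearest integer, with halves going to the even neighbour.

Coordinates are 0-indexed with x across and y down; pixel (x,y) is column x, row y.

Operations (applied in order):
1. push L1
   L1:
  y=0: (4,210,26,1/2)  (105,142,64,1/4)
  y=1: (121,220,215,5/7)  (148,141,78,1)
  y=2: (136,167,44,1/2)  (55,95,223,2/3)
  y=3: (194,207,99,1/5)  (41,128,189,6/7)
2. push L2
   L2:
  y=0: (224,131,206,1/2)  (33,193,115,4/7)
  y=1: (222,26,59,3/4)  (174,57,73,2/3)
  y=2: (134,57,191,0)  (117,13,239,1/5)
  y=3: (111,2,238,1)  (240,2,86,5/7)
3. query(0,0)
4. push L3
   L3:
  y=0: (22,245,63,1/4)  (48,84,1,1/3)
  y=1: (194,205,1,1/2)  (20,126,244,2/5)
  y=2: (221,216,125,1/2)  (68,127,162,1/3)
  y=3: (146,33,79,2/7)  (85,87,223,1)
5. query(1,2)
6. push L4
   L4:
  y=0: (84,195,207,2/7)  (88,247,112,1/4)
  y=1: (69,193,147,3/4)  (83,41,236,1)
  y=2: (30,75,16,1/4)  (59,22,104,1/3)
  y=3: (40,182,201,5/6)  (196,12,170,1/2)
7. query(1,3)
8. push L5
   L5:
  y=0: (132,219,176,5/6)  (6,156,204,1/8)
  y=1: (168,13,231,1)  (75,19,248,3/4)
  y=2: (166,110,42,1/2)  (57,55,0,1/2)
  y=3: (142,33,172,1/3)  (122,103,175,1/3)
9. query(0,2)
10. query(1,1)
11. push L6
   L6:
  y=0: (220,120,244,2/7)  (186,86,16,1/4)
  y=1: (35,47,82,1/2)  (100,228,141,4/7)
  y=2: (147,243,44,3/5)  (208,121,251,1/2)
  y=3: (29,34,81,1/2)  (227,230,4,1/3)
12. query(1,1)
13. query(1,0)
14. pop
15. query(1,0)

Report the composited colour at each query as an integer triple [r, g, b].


query (0,0) [L1,L2] — begin 0,0,0
after L1 α=1/2: [2, 105, 13]
after L2 α=1/2: [113, 118, 219/2]
rounded: [113, 118, 110]

(1,2) stack=L1,L2,L3; from [0,0,0]:
+L1 (α=2/3) → [110/3, 190/3, 446/3]
+L2 (α=1/5) → [791/15, 799/15, 2501/15]
+L3 (α=1/3) → [2602/45, 3503/45, 7432/45]
rounded: [58, 78, 165]

query (1,3) [L1,L2,L3,L4] — begin 0,0,0
+L1 (α=6/7) → [246/7, 768/7, 162]
+L2 (α=5/7) → [8892/49, 1606/49, 754/7]
+L3 (α=1) → [85, 87, 223]
+L4 (α=1/2) → [281/2, 99/2, 393/2]
rounded: [140, 50, 196]

query (0,2) [L1,L2,L3,L4,L5] — begin 0,0,0
L1 α=1/2: [68, 167/2, 22]
L2 α=0: [68, 167/2, 22]
L3 α=1/2: [289/2, 599/4, 147/2]
L4 α=1/4: [927/8, 2097/16, 473/8]
L5 α=1/2: [2255/16, 3857/32, 809/16]
= [141, 121, 51]

at x=1,y=1 over L1,L2,L3,L4,L5:
L1 α=1: [148, 141, 78]
L2 α=2/3: [496/3, 85, 224/3]
L3 α=2/5: [536/5, 507/5, 712/5]
L4 α=1: [83, 41, 236]
L5 α=3/4: [77, 49/2, 245]
rounded: [77, 24, 245]

at x=1,y=1 over L1,L2,L3,L4,L5,L6:
L1 α=1: [148, 141, 78]
L2 α=2/3: [496/3, 85, 224/3]
L3 α=2/5: [536/5, 507/5, 712/5]
L4 α=1: [83, 41, 236]
L5 α=3/4: [77, 49/2, 245]
L6 α=4/7: [631/7, 1971/14, 1299/7]
= [90, 141, 186]

at x=1,y=0 over L1,L2,L3,L4,L5,L6:
after L1 α=1/4: [105/4, 71/2, 16]
after L2 α=4/7: [843/28, 251/2, 508/7]
after L3 α=1/3: [505/14, 335/3, 341/7]
after L4 α=1/4: [2747/56, 291/2, 1807/28]
after L5 α=1/8: [2795/64, 2349/16, 2623/32]
after L6 α=1/4: [20289/256, 8423/64, 8381/128]
→ [79, 132, 65]

(1,0) stack=L1,L2,L3,L4,L5; from [0,0,0]:
L1 α=1/4: [105/4, 71/2, 16]
L2 α=4/7: [843/28, 251/2, 508/7]
L3 α=1/3: [505/14, 335/3, 341/7]
L4 α=1/4: [2747/56, 291/2, 1807/28]
L5 α=1/8: [2795/64, 2349/16, 2623/32]
rounded: [44, 147, 82]


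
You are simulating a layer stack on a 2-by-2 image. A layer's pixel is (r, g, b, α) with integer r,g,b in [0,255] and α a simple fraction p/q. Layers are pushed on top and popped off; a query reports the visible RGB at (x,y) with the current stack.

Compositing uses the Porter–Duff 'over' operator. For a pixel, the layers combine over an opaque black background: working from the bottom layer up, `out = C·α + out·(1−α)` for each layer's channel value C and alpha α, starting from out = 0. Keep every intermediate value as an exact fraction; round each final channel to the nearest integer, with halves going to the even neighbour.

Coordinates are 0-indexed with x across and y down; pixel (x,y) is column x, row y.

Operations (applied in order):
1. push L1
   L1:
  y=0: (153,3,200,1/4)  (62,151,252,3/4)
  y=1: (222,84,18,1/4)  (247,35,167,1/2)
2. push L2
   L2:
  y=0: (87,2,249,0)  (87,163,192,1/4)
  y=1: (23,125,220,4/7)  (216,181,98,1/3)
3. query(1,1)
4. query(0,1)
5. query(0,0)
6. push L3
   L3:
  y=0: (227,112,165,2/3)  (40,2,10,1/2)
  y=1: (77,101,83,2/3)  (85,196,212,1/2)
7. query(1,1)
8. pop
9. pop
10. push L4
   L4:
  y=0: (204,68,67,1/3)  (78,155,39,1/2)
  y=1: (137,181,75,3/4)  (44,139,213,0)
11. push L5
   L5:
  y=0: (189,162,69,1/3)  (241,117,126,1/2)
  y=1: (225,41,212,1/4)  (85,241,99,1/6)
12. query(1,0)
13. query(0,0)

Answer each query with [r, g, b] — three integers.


at x=1,y=1 over L1,L2:
L1 α=1/2: [247/2, 35/2, 167/2]
L2 α=1/3: [463/3, 72, 265/3]
= [154, 72, 88]

(0,1) stack=L1,L2; from [0,0,0]:
after L1 α=1/4: [111/2, 21, 9/2]
after L2 α=4/7: [517/14, 563/7, 1787/14]
rounded: [37, 80, 128]

at x=0,y=0 over L1,L2:
after L1 α=1/4: [153/4, 3/4, 50]
after L2 α=0: [153/4, 3/4, 50]
→ [38, 1, 50]

at x=1,y=1 over L1,L2,L3:
after L1 α=1/2: [247/2, 35/2, 167/2]
after L2 α=1/3: [463/3, 72, 265/3]
after L3 α=1/2: [359/3, 134, 901/6]
→ [120, 134, 150]

query (1,0) [L1,L4,L5] — begin 0,0,0
after L1 α=3/4: [93/2, 453/4, 189]
after L4 α=1/2: [249/4, 1073/8, 114]
after L5 α=1/2: [1213/8, 2009/16, 120]
→ [152, 126, 120]

(0,0) stack=L1,L4,L5; from [0,0,0]:
L1 α=1/4: [153/4, 3/4, 50]
L4 α=1/3: [187/2, 139/6, 167/3]
L5 α=1/3: [376/3, 625/9, 541/9]
rounded: [125, 69, 60]


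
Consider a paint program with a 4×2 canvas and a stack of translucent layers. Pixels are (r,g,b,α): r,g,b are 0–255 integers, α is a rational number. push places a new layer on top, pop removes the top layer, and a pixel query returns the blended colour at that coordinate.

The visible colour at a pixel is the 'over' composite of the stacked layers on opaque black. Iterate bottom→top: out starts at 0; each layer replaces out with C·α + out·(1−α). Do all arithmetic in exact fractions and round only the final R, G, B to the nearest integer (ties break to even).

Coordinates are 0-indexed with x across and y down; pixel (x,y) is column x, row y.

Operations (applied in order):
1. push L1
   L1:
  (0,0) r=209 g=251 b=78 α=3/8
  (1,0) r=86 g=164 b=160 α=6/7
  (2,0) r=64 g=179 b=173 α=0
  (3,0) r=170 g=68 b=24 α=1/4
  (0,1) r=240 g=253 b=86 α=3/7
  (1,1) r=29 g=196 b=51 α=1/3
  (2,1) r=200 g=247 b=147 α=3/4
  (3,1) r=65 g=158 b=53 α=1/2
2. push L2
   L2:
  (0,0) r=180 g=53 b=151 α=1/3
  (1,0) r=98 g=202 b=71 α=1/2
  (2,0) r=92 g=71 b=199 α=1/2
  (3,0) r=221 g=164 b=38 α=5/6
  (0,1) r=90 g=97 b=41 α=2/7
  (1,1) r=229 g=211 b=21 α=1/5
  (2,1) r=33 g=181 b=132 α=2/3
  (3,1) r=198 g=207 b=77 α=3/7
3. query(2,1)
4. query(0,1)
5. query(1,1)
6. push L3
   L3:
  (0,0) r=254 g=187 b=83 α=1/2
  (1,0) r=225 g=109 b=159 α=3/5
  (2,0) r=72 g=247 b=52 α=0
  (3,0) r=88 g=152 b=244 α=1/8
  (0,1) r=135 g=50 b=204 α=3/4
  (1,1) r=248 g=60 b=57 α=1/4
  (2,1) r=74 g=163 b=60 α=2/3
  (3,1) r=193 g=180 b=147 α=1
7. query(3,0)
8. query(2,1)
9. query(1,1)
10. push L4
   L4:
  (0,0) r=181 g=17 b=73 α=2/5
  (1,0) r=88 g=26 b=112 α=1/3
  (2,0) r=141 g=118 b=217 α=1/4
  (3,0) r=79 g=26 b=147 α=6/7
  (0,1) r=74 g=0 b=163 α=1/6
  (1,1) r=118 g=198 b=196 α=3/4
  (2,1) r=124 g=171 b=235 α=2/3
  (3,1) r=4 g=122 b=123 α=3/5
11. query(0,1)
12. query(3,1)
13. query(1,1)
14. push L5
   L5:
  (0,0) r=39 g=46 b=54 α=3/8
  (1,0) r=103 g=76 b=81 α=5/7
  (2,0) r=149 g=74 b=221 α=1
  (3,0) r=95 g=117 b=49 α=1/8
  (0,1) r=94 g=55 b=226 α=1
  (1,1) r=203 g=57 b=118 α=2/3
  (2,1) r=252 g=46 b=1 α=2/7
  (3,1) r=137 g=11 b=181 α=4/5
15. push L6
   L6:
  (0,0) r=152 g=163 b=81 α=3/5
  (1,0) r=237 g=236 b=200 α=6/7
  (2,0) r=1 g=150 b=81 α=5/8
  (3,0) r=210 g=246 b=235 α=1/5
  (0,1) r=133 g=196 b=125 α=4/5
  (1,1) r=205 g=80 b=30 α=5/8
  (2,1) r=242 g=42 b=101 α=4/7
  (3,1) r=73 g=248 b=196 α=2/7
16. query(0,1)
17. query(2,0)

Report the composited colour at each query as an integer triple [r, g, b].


at x=2,y=1 over L1,L2:
+L1 (α=3/4) → [150, 741/4, 441/4]
+L2 (α=2/3) → [72, 2189/12, 499/4]
rounded: [72, 182, 125]

(0,1) stack=L1,L2; from [0,0,0]:
+L1 (α=3/7) → [720/7, 759/7, 258/7]
+L2 (α=2/7) → [4860/49, 5153/49, 1864/49]
rounded: [99, 105, 38]

at x=1,y=1 over L1,L2:
+L1 (α=1/3) → [29/3, 196/3, 17]
+L2 (α=1/5) → [803/15, 1417/15, 89/5]
rounded: [54, 94, 18]

query (3,0) [L1,L2,L3] — begin 0,0,0
after L1 α=1/4: [85/2, 17, 6]
after L2 α=5/6: [765/4, 279/2, 98/3]
after L3 α=1/8: [5707/32, 2257/16, 709/12]
= [178, 141, 59]

query (2,1) [L1,L2,L3] — begin 0,0,0
+L1 (α=3/4) → [150, 741/4, 441/4]
+L2 (α=2/3) → [72, 2189/12, 499/4]
+L3 (α=2/3) → [220/3, 6101/36, 979/12]
= [73, 169, 82]

at x=1,y=1 over L1,L2,L3:
after L1 α=1/3: [29/3, 196/3, 17]
after L2 α=1/5: [803/15, 1417/15, 89/5]
after L3 α=1/4: [2043/20, 1717/20, 138/5]
rounded: [102, 86, 28]

at x=0,y=1 over L1,L2,L3,L4:
L1 α=3/7: [720/7, 759/7, 258/7]
L2 α=2/7: [4860/49, 5153/49, 1864/49]
L3 α=3/4: [24705/196, 12503/196, 7963/49]
L4 α=1/6: [138029/1176, 62515/1176, 7967/49]
rounded: [117, 53, 163]

query (3,1) [L1,L2,L3,L4] — begin 0,0,0
L1 α=1/2: [65/2, 79, 53/2]
L2 α=3/7: [724/7, 937/7, 337/7]
L3 α=1: [193, 180, 147]
L4 α=3/5: [398/5, 726/5, 663/5]
→ [80, 145, 133]

query (1,1) [L1,L2,L3,L4] — begin 0,0,0
L1 α=1/3: [29/3, 196/3, 17]
L2 α=1/5: [803/15, 1417/15, 89/5]
L3 α=1/4: [2043/20, 1717/20, 138/5]
L4 α=3/4: [9123/80, 13597/80, 1539/10]
→ [114, 170, 154]

at x=0,y=1 over L1,L2,L3,L4,L5,L6:
after L1 α=3/7: [720/7, 759/7, 258/7]
after L2 α=2/7: [4860/49, 5153/49, 1864/49]
after L3 α=3/4: [24705/196, 12503/196, 7963/49]
after L4 α=1/6: [138029/1176, 62515/1176, 7967/49]
after L5 α=1: [94, 55, 226]
after L6 α=4/5: [626/5, 839/5, 726/5]
→ [125, 168, 145]

at x=2,y=0 over L1,L2,L3,L4,L5,L6:
after L1 α=0: [0, 0, 0]
after L2 α=1/2: [46, 71/2, 199/2]
after L3 α=0: [46, 71/2, 199/2]
after L4 α=1/4: [279/4, 449/8, 1031/8]
after L5 α=1: [149, 74, 221]
after L6 α=5/8: [113/2, 243/2, 267/2]
rounded: [56, 122, 134]


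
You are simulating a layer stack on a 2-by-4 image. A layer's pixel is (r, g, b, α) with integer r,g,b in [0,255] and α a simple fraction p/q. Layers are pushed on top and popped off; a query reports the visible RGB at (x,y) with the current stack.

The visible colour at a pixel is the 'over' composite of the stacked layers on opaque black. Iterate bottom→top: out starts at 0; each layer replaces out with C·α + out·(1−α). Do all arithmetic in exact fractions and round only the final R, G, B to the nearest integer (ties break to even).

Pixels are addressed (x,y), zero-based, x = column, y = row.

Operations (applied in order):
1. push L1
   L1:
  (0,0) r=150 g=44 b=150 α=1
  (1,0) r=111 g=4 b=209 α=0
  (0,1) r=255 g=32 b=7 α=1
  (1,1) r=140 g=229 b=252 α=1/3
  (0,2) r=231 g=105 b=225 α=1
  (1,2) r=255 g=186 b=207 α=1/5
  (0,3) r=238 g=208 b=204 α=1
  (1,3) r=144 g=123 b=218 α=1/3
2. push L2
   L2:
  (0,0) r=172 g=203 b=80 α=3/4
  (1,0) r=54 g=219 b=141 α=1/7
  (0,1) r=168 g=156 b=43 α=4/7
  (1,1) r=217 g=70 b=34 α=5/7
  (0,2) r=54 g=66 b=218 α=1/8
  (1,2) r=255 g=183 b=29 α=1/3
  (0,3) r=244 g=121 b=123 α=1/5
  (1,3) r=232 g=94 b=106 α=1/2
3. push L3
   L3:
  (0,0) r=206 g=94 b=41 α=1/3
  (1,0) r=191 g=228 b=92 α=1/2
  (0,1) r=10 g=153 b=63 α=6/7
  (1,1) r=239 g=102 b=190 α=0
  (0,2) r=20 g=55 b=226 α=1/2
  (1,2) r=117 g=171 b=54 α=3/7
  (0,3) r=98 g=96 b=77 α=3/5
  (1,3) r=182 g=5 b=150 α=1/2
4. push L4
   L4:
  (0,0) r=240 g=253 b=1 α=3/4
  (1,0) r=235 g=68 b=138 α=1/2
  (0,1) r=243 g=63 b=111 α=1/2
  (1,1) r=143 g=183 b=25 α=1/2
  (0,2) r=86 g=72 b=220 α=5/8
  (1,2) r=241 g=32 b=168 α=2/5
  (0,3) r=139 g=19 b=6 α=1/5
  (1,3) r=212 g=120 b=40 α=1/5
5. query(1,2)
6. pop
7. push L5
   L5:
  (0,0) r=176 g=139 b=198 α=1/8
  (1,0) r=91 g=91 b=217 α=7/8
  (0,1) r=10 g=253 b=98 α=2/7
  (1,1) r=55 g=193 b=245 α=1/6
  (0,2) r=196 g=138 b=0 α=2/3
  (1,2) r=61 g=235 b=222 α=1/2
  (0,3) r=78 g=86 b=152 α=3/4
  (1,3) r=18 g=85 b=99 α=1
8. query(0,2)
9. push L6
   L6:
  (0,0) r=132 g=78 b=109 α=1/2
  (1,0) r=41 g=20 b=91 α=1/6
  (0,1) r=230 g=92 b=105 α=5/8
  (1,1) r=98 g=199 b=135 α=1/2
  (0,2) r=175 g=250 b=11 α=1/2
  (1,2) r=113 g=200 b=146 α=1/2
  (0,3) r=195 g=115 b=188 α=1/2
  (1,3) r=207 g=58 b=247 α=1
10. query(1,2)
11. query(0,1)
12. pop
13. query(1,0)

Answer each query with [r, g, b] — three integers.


query (1,2) [L1,L2,L3,L4] — begin 0,0,0
+L1 (α=1/5) → [51, 186/5, 207/5]
+L2 (α=1/3) → [119, 429/5, 559/15]
+L3 (α=3/7) → [827/7, 4281/35, 4666/105]
+L4 (α=2/5) → [1171/7, 15083/175, 16426/175]
rounded: [167, 86, 94]

at x=0,y=2 over L1,L2,L3,L5:
L1 α=1: [231, 105, 225]
L2 α=1/8: [1671/8, 801/8, 1793/8]
L3 α=1/2: [1831/16, 1241/16, 3601/16]
L5 α=2/3: [2701/16, 5657/48, 3601/48]
→ [169, 118, 75]

at x=1,y=2 over L1,L2,L3,L5,L6:
+L1 (α=1/5) → [51, 186/5, 207/5]
+L2 (α=1/3) → [119, 429/5, 559/15]
+L3 (α=3/7) → [827/7, 4281/35, 4666/105]
+L5 (α=1/2) → [627/7, 6253/35, 13988/105]
+L6 (α=1/2) → [709/7, 13253/70, 14659/105]
= [101, 189, 140]

query (0,1) [L1,L2,L3,L5,L6] — begin 0,0,0
+L1 (α=1) → [255, 32, 7]
+L2 (α=4/7) → [1437/7, 720/7, 193/7]
+L3 (α=6/7) → [1857/49, 7146/49, 2839/49]
+L5 (α=2/7) → [10265/343, 60524/343, 23799/343]
+L6 (α=5/8) → [425245/2744, 42419/343, 31434/343]
→ [155, 124, 92]

(1,0) stack=L1,L2,L3,L5; from [0,0,0]:
after L1 α=0: [0, 0, 0]
after L2 α=1/7: [54/7, 219/7, 141/7]
after L3 α=1/2: [1391/14, 1815/14, 785/14]
after L5 α=7/8: [10309/112, 10733/112, 22051/112]
→ [92, 96, 197]


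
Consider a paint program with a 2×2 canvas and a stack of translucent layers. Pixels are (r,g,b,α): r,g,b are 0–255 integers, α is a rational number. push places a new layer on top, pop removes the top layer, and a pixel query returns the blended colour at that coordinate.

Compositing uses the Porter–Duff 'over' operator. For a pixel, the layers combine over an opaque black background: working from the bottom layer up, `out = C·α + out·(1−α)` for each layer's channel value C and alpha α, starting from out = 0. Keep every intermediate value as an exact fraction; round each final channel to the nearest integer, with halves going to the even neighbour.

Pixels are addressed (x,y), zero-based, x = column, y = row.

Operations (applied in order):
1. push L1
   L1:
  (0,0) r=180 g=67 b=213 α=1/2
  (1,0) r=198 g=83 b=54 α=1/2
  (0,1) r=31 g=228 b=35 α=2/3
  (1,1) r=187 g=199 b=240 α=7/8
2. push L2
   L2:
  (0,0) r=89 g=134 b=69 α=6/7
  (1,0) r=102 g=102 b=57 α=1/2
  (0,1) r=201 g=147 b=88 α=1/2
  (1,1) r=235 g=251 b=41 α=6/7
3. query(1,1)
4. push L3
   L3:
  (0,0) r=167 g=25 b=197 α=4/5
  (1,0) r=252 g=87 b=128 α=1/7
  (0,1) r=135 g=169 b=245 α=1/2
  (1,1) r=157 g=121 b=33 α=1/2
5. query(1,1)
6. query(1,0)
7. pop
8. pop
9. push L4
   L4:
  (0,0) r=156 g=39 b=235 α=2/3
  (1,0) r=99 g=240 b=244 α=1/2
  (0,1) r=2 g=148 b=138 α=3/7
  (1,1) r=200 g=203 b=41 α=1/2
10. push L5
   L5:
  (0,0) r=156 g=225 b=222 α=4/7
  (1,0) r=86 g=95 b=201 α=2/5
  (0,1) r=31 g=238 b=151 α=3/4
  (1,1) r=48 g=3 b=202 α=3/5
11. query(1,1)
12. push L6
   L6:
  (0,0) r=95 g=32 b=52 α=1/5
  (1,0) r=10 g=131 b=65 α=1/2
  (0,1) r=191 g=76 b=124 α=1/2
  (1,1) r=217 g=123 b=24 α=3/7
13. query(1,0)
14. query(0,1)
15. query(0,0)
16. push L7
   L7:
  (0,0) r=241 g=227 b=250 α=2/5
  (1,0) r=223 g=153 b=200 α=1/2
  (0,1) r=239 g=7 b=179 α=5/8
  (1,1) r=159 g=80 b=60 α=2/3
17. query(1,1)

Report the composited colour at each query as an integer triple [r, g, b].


(1,1) stack=L1,L2; from [0,0,0]:
+L1 (α=7/8) → [1309/8, 1393/8, 210]
+L2 (α=6/7) → [12589/56, 13441/56, 456/7]
rounded: [225, 240, 65]

at x=1,y=1 over L1,L2,L3:
+L1 (α=7/8) → [1309/8, 1393/8, 210]
+L2 (α=6/7) → [12589/56, 13441/56, 456/7]
+L3 (α=1/2) → [21381/112, 20217/112, 687/14]
= [191, 181, 49]

query (1,0) [L1,L2,L3] — begin 0,0,0
+L1 (α=1/2) → [99, 83/2, 27]
+L2 (α=1/2) → [201/2, 287/4, 42]
+L3 (α=1/7) → [855/7, 1035/14, 380/7]
rounded: [122, 74, 54]

(1,1) stack=L1,L4,L5; from [0,0,0]:
+L1 (α=7/8) → [1309/8, 1393/8, 210]
+L4 (α=1/2) → [2909/16, 3017/16, 251/2]
+L5 (α=3/5) → [4061/40, 3089/40, 857/5]
rounded: [102, 77, 171]

query (1,0) [L1,L4,L5,L6] — begin 0,0,0
L1 α=1/2: [99, 83/2, 27]
L4 α=1/2: [99, 563/4, 271/2]
L5 α=2/5: [469/5, 2449/20, 1617/10]
L6 α=1/2: [519/10, 5069/40, 2267/20]
rounded: [52, 127, 113]

query (0,1) [L1,L4,L5,L6] — begin 0,0,0
L1 α=2/3: [62/3, 152, 70/3]
L4 α=3/7: [38/3, 1052/7, 1522/21]
L5 α=3/4: [317/12, 3025/14, 11035/84]
L6 α=1/2: [2609/24, 4089/28, 21451/168]
= [109, 146, 128]

at x=0,y=0 over L1,L4,L5,L6:
L1 α=1/2: [90, 67/2, 213/2]
L4 α=2/3: [134, 223/6, 1153/6]
L5 α=4/7: [1026/7, 289/2, 2929/14]
L6 α=1/5: [4769/35, 122, 6222/35]
rounded: [136, 122, 178]

at x=1,y=1 over L1,L4,L5,L6,L7:
after L1 α=7/8: [1309/8, 1393/8, 210]
after L4 α=1/2: [2909/16, 3017/16, 251/2]
after L5 α=3/5: [4061/40, 3089/40, 857/5]
after L6 α=3/7: [10571/70, 6779/70, 3788/35]
after L7 α=2/3: [32831/210, 5993/70, 7988/105]
rounded: [156, 86, 76]


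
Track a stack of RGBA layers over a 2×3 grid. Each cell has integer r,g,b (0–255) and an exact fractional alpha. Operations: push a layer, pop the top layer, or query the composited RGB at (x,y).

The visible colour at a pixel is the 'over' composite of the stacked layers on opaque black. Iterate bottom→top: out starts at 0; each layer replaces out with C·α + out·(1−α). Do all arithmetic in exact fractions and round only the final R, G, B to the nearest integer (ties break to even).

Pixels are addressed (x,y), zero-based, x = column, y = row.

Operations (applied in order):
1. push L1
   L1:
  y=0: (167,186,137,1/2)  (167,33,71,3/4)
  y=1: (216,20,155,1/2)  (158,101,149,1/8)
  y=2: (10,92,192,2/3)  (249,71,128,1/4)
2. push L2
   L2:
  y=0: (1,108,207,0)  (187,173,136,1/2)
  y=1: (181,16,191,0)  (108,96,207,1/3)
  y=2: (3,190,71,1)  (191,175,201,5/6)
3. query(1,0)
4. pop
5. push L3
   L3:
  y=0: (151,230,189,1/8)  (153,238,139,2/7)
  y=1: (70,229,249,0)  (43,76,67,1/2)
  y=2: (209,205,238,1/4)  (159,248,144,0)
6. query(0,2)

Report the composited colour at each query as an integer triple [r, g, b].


query (1,0) [L1,L2] — begin 0,0,0
+L1 (α=3/4) → [501/4, 99/4, 213/4]
+L2 (α=1/2) → [1249/8, 791/8, 757/8]
→ [156, 99, 95]

at x=0,y=2 over L1,L3:
L1 α=2/3: [20/3, 184/3, 128]
L3 α=1/4: [229/4, 389/4, 311/2]
→ [57, 97, 156]


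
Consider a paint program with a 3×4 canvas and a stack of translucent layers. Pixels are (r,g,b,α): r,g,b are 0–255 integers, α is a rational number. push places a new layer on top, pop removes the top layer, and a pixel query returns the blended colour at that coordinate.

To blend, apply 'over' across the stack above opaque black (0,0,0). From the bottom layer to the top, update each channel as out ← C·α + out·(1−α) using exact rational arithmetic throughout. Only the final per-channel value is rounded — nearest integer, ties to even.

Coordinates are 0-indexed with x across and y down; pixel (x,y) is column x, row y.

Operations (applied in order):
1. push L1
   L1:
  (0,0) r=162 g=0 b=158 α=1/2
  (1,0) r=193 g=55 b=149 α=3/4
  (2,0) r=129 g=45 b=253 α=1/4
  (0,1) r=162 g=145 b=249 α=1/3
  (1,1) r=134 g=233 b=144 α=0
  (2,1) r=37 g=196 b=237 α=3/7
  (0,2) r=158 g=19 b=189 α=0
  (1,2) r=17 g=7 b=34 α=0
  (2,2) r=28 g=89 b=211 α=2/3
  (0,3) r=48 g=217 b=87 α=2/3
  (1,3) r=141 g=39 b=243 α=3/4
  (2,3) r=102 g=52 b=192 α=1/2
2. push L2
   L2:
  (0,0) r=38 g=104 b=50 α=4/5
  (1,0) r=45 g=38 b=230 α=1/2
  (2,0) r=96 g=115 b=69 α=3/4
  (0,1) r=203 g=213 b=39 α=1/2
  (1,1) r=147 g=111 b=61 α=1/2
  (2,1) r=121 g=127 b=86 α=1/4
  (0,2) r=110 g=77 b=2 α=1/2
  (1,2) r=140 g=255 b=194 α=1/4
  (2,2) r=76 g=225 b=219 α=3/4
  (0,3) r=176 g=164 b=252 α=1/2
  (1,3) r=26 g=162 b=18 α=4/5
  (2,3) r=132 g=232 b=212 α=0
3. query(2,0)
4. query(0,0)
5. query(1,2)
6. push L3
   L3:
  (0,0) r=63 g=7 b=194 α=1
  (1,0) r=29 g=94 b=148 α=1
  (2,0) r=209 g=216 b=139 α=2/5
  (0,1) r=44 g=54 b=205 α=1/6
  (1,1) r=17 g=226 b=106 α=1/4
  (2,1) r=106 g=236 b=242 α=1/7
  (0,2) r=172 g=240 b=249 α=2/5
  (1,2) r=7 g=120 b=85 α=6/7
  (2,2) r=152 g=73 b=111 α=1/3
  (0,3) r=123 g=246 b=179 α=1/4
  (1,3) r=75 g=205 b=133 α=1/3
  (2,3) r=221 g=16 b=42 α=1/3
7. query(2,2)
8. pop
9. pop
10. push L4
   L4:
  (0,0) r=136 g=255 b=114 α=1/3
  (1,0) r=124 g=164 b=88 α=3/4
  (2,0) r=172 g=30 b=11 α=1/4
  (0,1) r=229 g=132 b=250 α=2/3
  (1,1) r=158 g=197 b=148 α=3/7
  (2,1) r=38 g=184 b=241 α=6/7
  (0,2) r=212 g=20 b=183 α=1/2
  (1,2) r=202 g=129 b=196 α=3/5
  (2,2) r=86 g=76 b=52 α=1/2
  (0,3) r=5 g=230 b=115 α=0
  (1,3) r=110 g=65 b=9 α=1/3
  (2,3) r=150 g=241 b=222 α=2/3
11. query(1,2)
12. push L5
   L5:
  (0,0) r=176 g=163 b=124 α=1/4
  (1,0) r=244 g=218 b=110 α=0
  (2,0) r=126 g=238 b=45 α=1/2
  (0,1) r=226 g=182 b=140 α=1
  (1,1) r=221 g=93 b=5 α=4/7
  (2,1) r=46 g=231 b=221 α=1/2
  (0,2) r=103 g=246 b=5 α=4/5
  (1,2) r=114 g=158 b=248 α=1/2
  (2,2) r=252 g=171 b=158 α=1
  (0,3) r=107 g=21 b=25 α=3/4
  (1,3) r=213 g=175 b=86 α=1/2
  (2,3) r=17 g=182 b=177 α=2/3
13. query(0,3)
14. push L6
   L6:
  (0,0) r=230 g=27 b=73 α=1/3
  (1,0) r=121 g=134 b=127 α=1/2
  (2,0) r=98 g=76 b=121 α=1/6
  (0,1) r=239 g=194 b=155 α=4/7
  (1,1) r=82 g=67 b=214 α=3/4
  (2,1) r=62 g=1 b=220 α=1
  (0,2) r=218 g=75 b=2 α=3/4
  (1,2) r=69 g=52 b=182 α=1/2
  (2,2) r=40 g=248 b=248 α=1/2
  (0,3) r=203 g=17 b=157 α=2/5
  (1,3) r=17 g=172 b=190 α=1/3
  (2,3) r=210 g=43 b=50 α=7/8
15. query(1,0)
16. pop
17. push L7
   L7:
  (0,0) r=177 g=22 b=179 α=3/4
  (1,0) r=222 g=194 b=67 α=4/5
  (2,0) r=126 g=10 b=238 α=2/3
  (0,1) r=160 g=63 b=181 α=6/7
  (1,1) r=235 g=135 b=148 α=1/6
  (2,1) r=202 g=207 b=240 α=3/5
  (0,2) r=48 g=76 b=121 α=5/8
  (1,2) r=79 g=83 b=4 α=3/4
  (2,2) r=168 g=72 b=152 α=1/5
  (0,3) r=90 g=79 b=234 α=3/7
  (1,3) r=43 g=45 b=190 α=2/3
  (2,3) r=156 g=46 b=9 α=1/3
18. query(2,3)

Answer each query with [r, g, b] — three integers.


query (2,0) [L1,L2] — begin 0,0,0
after L1 α=1/4: [129/4, 45/4, 253/4]
after L2 α=3/4: [1281/16, 1425/16, 1081/16]
rounded: [80, 89, 68]

(0,0) stack=L1,L2; from [0,0,0]:
+L1 (α=1/2) → [81, 0, 79]
+L2 (α=4/5) → [233/5, 416/5, 279/5]
rounded: [47, 83, 56]

at x=1,y=2 over L1,L2:
+L1 (α=0) → [0, 0, 0]
+L2 (α=1/4) → [35, 255/4, 97/2]
→ [35, 64, 48]

at x=2,y=2 over L1,L2,L3:
+L1 (α=2/3) → [56/3, 178/3, 422/3]
+L2 (α=3/4) → [185/3, 2203/12, 2393/12]
+L3 (α=1/3) → [826/9, 2641/18, 3059/18]
rounded: [92, 147, 170]

(1,2) stack=L1,L4; from [0,0,0]:
after L1 α=0: [0, 0, 0]
after L4 α=3/5: [606/5, 387/5, 588/5]
→ [121, 77, 118]

(0,3) stack=L1,L4,L5; from [0,0,0]:
+L1 (α=2/3) → [32, 434/3, 58]
+L4 (α=0) → [32, 434/3, 58]
+L5 (α=3/4) → [353/4, 623/12, 133/4]
→ [88, 52, 33]

(1,0) stack=L1,L4,L5,L6; from [0,0,0]:
+L1 (α=3/4) → [579/4, 165/4, 447/4]
+L4 (α=3/4) → [2067/16, 2133/16, 1503/16]
+L5 (α=0) → [2067/16, 2133/16, 1503/16]
+L6 (α=1/2) → [4003/32, 4277/32, 3535/32]
→ [125, 134, 110]

query (2,3) [L1,L4,L5,L7] — begin 0,0,0
L1 α=1/2: [51, 26, 96]
L4 α=2/3: [117, 508/3, 180]
L5 α=2/3: [151/3, 1600/9, 178]
L7 α=1/3: [770/9, 3614/27, 365/3]
rounded: [86, 134, 122]


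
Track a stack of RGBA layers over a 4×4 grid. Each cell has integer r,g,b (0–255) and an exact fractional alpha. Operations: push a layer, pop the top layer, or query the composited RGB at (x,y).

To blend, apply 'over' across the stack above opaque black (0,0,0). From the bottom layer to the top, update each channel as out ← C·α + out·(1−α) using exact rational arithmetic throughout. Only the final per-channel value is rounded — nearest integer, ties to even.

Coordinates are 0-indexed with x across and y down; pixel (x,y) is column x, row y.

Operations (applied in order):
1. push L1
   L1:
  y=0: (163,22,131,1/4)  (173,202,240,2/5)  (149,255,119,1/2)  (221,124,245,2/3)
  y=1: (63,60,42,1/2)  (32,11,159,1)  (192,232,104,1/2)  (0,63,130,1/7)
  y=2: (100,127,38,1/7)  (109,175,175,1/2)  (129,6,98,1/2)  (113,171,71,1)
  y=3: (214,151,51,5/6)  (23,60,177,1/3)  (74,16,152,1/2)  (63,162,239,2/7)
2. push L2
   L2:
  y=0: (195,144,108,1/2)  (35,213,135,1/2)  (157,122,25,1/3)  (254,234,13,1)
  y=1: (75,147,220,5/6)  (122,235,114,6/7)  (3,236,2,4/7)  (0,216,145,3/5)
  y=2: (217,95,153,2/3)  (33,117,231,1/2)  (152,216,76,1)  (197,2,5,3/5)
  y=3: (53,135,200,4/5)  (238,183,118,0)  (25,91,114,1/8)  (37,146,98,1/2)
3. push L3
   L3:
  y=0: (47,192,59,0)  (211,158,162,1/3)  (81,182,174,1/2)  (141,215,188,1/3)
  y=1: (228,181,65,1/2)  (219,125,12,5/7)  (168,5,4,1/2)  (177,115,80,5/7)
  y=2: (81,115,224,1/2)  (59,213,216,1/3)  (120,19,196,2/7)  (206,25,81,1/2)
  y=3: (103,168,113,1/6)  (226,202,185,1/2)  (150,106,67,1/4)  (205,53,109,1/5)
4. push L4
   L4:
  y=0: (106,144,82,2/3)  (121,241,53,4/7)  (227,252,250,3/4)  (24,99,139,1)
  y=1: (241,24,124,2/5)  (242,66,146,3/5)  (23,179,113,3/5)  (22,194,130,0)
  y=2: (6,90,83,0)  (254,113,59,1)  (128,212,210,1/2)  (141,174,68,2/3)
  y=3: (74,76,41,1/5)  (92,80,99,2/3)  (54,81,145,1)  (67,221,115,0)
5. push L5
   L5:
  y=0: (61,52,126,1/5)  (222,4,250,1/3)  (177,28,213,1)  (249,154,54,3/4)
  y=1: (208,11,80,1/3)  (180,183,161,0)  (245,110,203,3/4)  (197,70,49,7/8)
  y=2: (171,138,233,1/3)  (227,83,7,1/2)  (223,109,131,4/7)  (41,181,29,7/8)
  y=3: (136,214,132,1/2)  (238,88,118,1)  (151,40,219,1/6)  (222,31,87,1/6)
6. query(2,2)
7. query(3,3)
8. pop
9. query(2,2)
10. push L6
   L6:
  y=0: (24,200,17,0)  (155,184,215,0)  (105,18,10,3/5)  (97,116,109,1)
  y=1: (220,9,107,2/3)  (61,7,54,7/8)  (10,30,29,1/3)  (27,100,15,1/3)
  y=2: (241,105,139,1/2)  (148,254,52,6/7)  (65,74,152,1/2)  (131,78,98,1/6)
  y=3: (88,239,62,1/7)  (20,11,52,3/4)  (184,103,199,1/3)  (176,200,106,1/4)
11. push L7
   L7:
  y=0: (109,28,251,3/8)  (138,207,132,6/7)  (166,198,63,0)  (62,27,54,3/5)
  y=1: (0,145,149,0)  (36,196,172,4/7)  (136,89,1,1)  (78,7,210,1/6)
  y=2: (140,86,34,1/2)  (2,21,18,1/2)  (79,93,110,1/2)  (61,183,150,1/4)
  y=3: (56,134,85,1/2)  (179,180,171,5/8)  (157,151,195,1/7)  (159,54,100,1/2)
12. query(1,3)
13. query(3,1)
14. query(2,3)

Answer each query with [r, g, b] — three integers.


at x=2,y=2 over L1,L2,L3,L4,L5:
+L1 (α=1/2) → [129/2, 3, 49]
+L2 (α=1) → [152, 216, 76]
+L3 (α=2/7) → [1000/7, 1118/7, 772/7]
+L4 (α=1/2) → [948/7, 1301/7, 1121/7]
+L5 (α=4/7) → [9088/49, 6955/49, 7031/49]
rounded: [185, 142, 143]

at x=3,y=3 over L1,L2,L3,L4,L5:
+L1 (α=2/7) → [18, 324/7, 478/7]
+L2 (α=1/2) → [55/2, 673/7, 582/7]
+L3 (α=1/5) → [63, 3063/35, 3091/35]
+L4 (α=0) → [63, 3063/35, 3091/35]
+L5 (α=1/6) → [179/2, 1640/21, 1850/21]
rounded: [90, 78, 88]

query (2,2) [L1,L2,L3,L4] — begin 0,0,0
L1 α=1/2: [129/2, 3, 49]
L2 α=1: [152, 216, 76]
L3 α=2/7: [1000/7, 1118/7, 772/7]
L4 α=1/2: [948/7, 1301/7, 1121/7]
rounded: [135, 186, 160]

query (1,3) [L1,L2,L3,L4,L6,L7] — begin 0,0,0
+L1 (α=1/3) → [23/3, 20, 59]
+L2 (α=0) → [23/3, 20, 59]
+L3 (α=1/2) → [701/6, 111, 122]
+L4 (α=2/3) → [1805/18, 271/3, 320/3]
+L6 (α=3/4) → [2885/72, 185/6, 197/3]
+L7 (α=5/8) → [24365/192, 1985/16, 263/2]
rounded: [127, 124, 132]

at x=3,y=1 over L1,L2,L3,L4,L6,L7:
L1 α=1/7: [0, 9, 130/7]
L2 α=3/5: [0, 666/5, 661/7]
L3 α=5/7: [885/7, 601/5, 4122/49]
L4 α=0: [885/7, 601/5, 4122/49]
L6 α=1/3: [653/7, 1702/15, 2993/49]
L7 α=1/6: [3811/42, 1723/18, 25255/294]
= [91, 96, 86]

(2,3) stack=L1,L2,L3,L4,L6,L7; from [0,0,0]:
after L1 α=1/2: [37, 8, 76]
after L2 α=1/8: [71/2, 147/8, 323/4]
after L3 α=1/4: [513/8, 1289/32, 1237/16]
after L4 α=1: [54, 81, 145]
after L6 α=1/3: [292/3, 265/3, 163]
after L7 α=1/7: [741/7, 681/7, 1173/7]
rounded: [106, 97, 168]


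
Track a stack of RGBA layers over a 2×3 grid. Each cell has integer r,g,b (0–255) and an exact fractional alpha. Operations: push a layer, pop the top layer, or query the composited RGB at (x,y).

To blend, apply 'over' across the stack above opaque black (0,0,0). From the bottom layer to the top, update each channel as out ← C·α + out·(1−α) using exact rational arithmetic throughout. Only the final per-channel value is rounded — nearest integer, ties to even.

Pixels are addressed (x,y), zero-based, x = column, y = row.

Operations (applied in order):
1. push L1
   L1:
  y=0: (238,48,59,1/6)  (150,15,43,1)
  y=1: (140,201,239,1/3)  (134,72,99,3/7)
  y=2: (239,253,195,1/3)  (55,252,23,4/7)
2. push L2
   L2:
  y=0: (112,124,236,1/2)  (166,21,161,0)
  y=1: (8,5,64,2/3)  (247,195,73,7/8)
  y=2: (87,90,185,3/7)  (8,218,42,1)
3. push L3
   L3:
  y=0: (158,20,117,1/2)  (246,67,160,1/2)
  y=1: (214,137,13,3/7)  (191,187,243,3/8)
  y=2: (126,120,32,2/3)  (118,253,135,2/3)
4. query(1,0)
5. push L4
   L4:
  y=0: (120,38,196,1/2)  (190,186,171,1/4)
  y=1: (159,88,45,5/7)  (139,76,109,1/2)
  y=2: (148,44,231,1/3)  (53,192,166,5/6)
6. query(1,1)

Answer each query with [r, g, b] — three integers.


(1,0) stack=L1,L2,L3; from [0,0,0]:
L1 α=1: [150, 15, 43]
L2 α=0: [150, 15, 43]
L3 α=1/2: [198, 41, 203/2]
= [198, 41, 102]

(1,1) stack=L1,L2,L3,L4; from [0,0,0]:
+L1 (α=3/7) → [402/7, 216/7, 297/7]
+L2 (α=7/8) → [12505/56, 9771/56, 1937/28]
+L3 (α=3/8) → [94613/448, 80271/448, 30097/224]
+L4 (α=1/2) → [156885/896, 114319/896, 54513/448]
→ [175, 128, 122]


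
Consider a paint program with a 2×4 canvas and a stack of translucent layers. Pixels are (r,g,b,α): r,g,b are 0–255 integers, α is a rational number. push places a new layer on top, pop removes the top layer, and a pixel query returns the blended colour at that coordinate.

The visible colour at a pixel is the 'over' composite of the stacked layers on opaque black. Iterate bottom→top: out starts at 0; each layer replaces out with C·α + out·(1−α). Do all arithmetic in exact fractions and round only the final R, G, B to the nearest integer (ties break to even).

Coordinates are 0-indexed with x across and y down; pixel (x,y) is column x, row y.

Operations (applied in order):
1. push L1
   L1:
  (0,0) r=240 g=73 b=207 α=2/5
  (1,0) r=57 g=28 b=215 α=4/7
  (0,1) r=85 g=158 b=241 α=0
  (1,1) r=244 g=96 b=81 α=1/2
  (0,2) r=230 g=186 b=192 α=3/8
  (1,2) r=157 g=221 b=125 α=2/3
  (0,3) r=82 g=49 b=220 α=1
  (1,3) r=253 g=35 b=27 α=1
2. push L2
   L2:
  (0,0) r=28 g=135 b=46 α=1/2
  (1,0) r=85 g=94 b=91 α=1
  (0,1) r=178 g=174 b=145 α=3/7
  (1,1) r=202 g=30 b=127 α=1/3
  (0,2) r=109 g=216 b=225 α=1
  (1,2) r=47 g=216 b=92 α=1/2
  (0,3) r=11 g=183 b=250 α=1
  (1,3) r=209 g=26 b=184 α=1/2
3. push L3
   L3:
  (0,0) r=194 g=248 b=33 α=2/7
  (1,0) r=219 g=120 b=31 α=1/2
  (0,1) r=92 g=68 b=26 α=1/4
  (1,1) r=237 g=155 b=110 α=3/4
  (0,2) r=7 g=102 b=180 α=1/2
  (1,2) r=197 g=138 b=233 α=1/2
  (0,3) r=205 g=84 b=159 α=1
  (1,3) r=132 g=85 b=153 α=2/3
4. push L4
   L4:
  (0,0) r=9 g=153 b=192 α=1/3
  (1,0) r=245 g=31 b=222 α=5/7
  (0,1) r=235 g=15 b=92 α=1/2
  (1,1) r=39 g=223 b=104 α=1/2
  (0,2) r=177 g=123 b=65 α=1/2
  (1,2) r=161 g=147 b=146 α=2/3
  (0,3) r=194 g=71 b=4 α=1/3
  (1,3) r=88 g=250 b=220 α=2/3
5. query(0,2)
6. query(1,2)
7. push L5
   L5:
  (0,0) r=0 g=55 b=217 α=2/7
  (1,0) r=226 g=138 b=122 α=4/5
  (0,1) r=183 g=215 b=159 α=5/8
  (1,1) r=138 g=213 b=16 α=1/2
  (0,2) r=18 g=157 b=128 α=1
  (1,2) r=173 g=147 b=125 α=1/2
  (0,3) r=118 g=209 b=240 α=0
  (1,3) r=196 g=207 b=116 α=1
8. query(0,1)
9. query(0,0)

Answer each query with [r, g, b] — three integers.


query (0,2) [L1,L2,L3,L4] — begin 0,0,0
+L1 (α=3/8) → [345/4, 279/4, 72]
+L2 (α=1) → [109, 216, 225]
+L3 (α=1/2) → [58, 159, 405/2]
+L4 (α=1/2) → [235/2, 141, 535/4]
= [118, 141, 134]

query (1,2) [L1,L2,L3,L4] — begin 0,0,0
L1 α=2/3: [314/3, 442/3, 250/3]
L2 α=1/2: [455/6, 545/3, 263/3]
L3 α=1/2: [1637/12, 959/6, 481/3]
L4 α=2/3: [5501/36, 2723/18, 1357/9]
→ [153, 151, 151]

at x=0,y=1 over L1,L2,L3,L4,L5:
L1 α=0: [0, 0, 0]
L2 α=3/7: [534/7, 522/7, 435/7]
L3 α=1/4: [1123/14, 1021/14, 1487/28]
L4 α=1/2: [4413/28, 1231/28, 4063/56]
L5 α=5/8: [38859/224, 33793/224, 56709/448]
→ [173, 151, 127]

(0,0) stack=L1,L2,L3,L4,L5; from [0,0,0]:
after L1 α=2/5: [96, 146/5, 414/5]
after L2 α=1/2: [62, 821/10, 322/5]
after L3 α=2/7: [698/7, 259/2, 388/7]
after L4 α=1/3: [1459/21, 412/3, 2120/21]
after L5 α=2/7: [7295/147, 2390/21, 19714/147]
→ [50, 114, 134]


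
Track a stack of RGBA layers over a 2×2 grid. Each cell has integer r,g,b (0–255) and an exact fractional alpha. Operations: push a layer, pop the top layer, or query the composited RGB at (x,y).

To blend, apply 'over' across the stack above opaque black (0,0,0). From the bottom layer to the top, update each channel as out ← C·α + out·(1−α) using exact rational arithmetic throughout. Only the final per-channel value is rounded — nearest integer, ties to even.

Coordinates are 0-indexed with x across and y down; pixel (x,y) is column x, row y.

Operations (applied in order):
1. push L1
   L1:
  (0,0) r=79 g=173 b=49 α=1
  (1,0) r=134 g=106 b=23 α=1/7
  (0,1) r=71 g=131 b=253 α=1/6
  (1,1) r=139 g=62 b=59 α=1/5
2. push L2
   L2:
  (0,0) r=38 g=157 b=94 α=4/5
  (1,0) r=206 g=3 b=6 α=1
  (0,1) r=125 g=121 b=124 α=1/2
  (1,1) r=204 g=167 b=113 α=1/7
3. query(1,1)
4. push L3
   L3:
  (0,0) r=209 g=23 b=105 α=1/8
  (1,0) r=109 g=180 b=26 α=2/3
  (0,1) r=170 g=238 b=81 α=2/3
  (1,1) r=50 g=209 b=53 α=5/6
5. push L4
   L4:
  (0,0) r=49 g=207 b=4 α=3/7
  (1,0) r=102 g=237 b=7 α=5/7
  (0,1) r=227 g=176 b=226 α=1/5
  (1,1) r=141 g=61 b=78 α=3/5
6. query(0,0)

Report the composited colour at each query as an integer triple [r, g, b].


(1,1) stack=L1,L2; from [0,0,0]:
L1 α=1/5: [139/5, 62/5, 59/5]
L2 α=1/7: [1854/35, 1207/35, 919/35]
rounded: [53, 34, 26]

at x=0,y=0 over L1,L2,L3,L4:
+L1 (α=1) → [79, 173, 49]
+L2 (α=4/5) → [231/5, 801/5, 85]
+L3 (α=1/8) → [1331/20, 2861/20, 175/2]
+L4 (α=3/7) → [2066/35, 5966/35, 362/7]
→ [59, 170, 52]


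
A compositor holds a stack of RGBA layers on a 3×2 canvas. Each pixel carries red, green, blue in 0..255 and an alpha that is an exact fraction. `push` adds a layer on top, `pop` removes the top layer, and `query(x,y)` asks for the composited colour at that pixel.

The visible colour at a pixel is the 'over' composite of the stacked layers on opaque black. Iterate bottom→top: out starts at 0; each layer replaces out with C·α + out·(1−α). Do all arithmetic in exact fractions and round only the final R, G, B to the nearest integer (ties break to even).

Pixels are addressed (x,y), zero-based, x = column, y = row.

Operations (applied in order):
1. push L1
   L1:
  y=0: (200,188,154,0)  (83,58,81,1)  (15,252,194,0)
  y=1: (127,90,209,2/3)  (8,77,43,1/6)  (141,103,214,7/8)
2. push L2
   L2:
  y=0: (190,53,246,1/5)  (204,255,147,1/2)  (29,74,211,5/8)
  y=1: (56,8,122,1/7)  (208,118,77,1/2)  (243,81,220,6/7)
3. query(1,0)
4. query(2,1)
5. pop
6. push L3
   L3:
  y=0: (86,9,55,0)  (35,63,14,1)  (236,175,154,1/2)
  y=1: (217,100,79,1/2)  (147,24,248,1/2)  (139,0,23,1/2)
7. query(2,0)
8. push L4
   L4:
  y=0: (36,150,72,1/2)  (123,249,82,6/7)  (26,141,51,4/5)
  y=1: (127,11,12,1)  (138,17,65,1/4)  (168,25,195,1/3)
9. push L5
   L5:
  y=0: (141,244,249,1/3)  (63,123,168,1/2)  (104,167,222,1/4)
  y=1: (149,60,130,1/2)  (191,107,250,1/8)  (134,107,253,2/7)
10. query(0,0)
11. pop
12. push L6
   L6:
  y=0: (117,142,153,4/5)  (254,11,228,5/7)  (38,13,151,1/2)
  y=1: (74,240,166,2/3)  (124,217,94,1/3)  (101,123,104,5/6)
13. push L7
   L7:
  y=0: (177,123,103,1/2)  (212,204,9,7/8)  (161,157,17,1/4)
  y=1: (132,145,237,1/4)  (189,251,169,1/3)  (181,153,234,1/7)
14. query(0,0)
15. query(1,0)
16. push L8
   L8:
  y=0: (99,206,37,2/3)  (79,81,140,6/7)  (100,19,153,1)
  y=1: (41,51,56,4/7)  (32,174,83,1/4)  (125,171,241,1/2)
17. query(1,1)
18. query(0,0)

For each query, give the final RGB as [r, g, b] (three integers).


(1,0) stack=L1,L2; from [0,0,0]:
+L1 (α=1) → [83, 58, 81]
+L2 (α=1/2) → [287/2, 313/2, 114]
= [144, 156, 114]

at x=2,y=1 over L1,L2:
after L1 α=7/8: [987/8, 721/8, 749/4]
after L2 α=6/7: [12651/56, 4609/56, 6029/28]
→ [226, 82, 215]

at x=2,y=0 over L1,L3:
L1 α=0: [0, 0, 0]
L3 α=1/2: [118, 175/2, 77]
= [118, 88, 77]

(0,0) stack=L1,L3,L4,L5; from [0,0,0]:
after L1 α=0: [0, 0, 0]
after L3 α=0: [0, 0, 0]
after L4 α=1/2: [18, 75, 36]
after L5 α=1/3: [59, 394/3, 107]
rounded: [59, 131, 107]

query (0,0) [L1,L3,L4,L6,L7] — begin 0,0,0
L1 α=0: [0, 0, 0]
L3 α=0: [0, 0, 0]
L4 α=1/2: [18, 75, 36]
L6 α=4/5: [486/5, 643/5, 648/5]
L7 α=1/2: [1371/10, 629/5, 1163/10]
rounded: [137, 126, 116]

at x=1,y=0 over L1,L3,L4,L6,L7:
L1 α=1: [83, 58, 81]
L3 α=1: [35, 63, 14]
L4 α=6/7: [773/7, 1557/7, 506/7]
L6 α=5/7: [10436/49, 3499/49, 8992/49]
L7 α=7/8: [10394/49, 73471/392, 12079/392]
→ [212, 187, 31]

(1,1) stack=L1,L3,L4,L6,L7,L8; from [0,0,0]:
after L1 α=1/6: [4/3, 77/6, 43/6]
after L3 α=1/2: [445/6, 221/12, 1531/12]
after L4 α=1/4: [721/8, 289/16, 1791/16]
after L6 α=1/3: [1217/12, 675/8, 2543/24]
after L7 α=1/3: [2351/18, 1679/12, 4571/36]
after L8 α=1/4: [2543/24, 2375/16, 5567/48]
→ [106, 148, 116]

(0,0) stack=L1,L3,L4,L6,L7,L8; from [0,0,0]:
+L1 (α=0) → [0, 0, 0]
+L3 (α=0) → [0, 0, 0]
+L4 (α=1/2) → [18, 75, 36]
+L6 (α=4/5) → [486/5, 643/5, 648/5]
+L7 (α=1/2) → [1371/10, 629/5, 1163/10]
+L8 (α=2/3) → [1117/10, 2689/15, 1903/30]
rounded: [112, 179, 63]


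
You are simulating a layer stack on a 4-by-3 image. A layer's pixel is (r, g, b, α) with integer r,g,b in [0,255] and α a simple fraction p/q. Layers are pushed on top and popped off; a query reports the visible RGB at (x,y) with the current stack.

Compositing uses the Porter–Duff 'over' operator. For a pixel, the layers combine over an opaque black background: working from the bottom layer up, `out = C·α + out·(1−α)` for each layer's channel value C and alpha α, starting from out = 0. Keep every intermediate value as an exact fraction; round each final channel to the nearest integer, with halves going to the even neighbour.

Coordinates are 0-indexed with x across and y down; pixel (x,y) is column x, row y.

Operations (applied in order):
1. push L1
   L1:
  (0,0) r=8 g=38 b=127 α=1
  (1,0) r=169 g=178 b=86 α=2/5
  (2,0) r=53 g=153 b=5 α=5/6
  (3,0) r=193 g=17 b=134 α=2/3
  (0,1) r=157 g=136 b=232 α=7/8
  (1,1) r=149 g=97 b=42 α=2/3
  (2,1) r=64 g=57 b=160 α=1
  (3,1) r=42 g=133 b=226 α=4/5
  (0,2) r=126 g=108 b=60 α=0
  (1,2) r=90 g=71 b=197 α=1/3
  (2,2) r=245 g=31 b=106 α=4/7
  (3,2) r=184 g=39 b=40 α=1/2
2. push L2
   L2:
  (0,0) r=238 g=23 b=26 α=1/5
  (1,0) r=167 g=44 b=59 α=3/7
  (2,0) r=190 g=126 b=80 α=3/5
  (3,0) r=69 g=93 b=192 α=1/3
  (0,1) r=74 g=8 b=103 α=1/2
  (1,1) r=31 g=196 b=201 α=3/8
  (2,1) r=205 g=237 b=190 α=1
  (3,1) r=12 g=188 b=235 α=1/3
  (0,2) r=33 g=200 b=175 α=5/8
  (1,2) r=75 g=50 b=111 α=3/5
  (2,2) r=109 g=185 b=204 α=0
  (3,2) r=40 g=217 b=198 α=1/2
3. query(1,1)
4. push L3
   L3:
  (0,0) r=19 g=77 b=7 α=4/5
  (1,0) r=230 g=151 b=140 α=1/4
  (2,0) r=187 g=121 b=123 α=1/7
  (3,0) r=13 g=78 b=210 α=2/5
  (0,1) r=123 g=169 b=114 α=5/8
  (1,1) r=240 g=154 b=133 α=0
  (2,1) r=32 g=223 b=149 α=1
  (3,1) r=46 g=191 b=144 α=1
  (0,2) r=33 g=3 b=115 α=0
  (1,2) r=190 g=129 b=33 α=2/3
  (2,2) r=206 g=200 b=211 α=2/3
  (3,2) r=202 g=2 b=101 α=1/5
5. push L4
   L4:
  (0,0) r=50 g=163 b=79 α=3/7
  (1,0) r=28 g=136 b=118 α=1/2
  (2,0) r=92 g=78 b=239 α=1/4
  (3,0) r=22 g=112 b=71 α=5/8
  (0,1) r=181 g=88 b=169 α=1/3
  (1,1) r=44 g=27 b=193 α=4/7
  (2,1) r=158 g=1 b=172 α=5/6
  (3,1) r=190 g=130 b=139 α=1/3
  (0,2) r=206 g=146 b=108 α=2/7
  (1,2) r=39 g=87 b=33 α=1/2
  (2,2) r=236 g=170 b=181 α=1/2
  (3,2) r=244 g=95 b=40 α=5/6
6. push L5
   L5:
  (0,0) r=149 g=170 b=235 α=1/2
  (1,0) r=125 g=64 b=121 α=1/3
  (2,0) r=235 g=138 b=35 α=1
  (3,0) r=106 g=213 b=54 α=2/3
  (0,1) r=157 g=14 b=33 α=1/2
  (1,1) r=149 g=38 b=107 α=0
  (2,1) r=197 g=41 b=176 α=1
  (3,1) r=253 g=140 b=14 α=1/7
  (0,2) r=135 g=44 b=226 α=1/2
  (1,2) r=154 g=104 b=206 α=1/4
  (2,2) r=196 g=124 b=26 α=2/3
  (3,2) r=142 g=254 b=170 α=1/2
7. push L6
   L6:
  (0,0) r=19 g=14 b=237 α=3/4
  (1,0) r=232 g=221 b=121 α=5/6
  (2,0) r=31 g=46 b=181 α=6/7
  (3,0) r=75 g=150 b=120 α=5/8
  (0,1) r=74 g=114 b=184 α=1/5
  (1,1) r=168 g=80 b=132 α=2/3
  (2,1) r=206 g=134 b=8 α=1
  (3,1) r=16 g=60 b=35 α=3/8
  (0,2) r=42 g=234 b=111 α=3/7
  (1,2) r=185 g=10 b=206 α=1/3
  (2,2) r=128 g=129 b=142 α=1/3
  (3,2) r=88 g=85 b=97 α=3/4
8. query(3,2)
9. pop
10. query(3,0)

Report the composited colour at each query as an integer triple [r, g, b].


(1,1) stack=L1,L2; from [0,0,0]:
+L1 (α=2/3) → [298/3, 194/3, 28]
+L2 (α=3/8) → [1769/24, 1367/12, 743/8]
= [74, 114, 93]

at x=3,y=2 over L1,L2,L3,L4,L5,L6:
+L1 (α=1/2) → [92, 39/2, 20]
+L2 (α=1/2) → [66, 473/4, 109]
+L3 (α=1/5) → [466/5, 95, 537/5]
+L4 (α=5/6) → [3283/15, 95, 1537/30]
+L5 (α=1/2) → [5413/30, 349/2, 6637/60]
+L6 (α=3/4) → [13333/120, 859/8, 24097/240]
= [111, 107, 100]

query (3,0) [L1,L2,L3,L4,L5] — begin 0,0,0
+L1 (α=2/3) → [386/3, 34/3, 268/3]
+L2 (α=1/3) → [979/9, 347/9, 1112/9]
+L3 (α=2/5) → [1057/15, 163/3, 2372/15]
+L4 (α=5/8) → [1607/40, 723/8, 4147/40]
+L5 (α=2/3) → [10087/120, 1377/8, 8467/120]
rounded: [84, 172, 71]
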